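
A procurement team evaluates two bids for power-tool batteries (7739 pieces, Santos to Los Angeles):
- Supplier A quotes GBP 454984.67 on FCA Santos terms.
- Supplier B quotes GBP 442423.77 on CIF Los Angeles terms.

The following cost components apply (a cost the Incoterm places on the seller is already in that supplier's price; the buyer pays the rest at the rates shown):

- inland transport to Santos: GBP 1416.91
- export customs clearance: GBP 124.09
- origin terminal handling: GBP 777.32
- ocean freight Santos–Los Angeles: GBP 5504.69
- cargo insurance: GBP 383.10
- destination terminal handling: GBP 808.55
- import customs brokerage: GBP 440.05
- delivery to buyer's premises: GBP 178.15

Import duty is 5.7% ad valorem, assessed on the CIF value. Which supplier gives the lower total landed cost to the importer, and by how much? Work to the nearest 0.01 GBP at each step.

Supplier A (FCA):
CIF value = FCA price + origin terminal + freight + insurance = 454984.67 + 777.32 + 5504.69 + 383.10 = 461649.78
Import duty = 461649.78 × 5.7% = 26314.04
Buyer bears (A): 777.32 + 5504.69 + 383.10 + 808.55 + 440.05 + 178.15 = 8091.86
Landed cost (A) = invoice 454984.67 + 8091.86 + duty 26314.04 = 489390.57
Supplier B (CIF):
The CIF price already equals the CIF value: 442423.77
Import duty = 442423.77 × 5.7% = 25218.15
Buyer bears (B): 808.55 + 440.05 + 178.15 = 1426.75
Landed cost (B) = invoice 442423.77 + 1426.75 + duty 25218.15 = 469068.67
Difference = |489390.57 − 469068.67| = 20321.90

Supplier B is cheaper by GBP 20321.90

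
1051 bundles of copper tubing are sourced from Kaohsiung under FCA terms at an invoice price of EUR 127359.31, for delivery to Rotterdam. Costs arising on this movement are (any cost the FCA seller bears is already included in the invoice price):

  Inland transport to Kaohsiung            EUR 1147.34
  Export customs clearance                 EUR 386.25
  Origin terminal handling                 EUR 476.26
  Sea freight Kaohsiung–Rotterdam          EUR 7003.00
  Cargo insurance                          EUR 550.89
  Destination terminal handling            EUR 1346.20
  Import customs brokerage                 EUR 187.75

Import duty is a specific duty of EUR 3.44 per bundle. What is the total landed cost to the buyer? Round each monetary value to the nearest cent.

FCA: the seller delivers export-cleared goods to the carrier; the buyer bears costs from that point.
Already in the invoice (seller's account under FCA): inland to port, export clearance — exclude.
CIF value = FCA price + origin terminal + freight + insurance = 127359.31 + 476.26 + 7003.00 + 550.89 = 135389.46
Import duty = 1051 × 3.44 = 3615.44
Buyer bears: origin terminal 476.26 + freight 7003.00 + insurance 550.89 + destination terminal 1346.20 + brokerage 187.75 + duty 3615.44 = 13179.54
Landed cost = invoice 127359.31 + 13179.54 = 140538.85

Total landed cost: EUR 140538.85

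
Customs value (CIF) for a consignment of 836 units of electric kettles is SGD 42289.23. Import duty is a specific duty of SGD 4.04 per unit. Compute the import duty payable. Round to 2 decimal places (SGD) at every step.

Import duty: SGD 3377.44

Import duty = 836 × 4.04 = 3377.44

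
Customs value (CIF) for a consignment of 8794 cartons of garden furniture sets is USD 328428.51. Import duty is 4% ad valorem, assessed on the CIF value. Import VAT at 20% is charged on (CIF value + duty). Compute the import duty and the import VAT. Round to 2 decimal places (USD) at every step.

Import duty = 328428.51 × 4% = 13137.14
VAT base = CIF + duty = 328428.51 + 13137.14 = 341565.65
Import VAT = 341565.65 × 20% = 68313.13

Import duty: USD 13137.14; import VAT: USD 68313.13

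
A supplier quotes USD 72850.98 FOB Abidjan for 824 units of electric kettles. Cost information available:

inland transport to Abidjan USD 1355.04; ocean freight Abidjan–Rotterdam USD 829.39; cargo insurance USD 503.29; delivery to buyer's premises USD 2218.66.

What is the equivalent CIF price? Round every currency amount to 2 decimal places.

CIF price: USD 74183.66

Not relevant to the conversion: inland to port — on the seller under both FOB and CIF; already in the FOB price and stays in the CIF price. delivery — on the buyer under both terms; not part of either seller's price.
From FOB to CIF, the seller additionally bears: freight, insurance.
CIF price = 72850.98 + 829.39 + 503.29 = 74183.66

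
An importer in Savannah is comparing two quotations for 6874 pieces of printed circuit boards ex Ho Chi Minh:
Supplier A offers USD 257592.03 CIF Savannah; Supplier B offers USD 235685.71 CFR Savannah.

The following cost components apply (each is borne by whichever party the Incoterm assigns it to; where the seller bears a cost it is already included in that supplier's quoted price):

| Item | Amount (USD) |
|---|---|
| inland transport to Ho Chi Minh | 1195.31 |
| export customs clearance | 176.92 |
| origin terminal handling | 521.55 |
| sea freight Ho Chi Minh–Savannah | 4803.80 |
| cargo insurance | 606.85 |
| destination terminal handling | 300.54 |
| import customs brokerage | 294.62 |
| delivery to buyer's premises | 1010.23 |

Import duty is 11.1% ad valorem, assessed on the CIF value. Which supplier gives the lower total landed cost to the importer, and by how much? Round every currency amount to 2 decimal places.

Supplier B is cheaper by USD 23663.72

Supplier A (CIF):
The CIF price already equals the CIF value: 257592.03
Import duty = 257592.03 × 11.1% = 28592.72
Buyer bears (A): 300.54 + 294.62 + 1010.23 = 1605.39
Landed cost (A) = invoice 257592.03 + 1605.39 + duty 28592.72 = 287790.14
Supplier B (CFR):
CIF value = CFR price + insurance = 235685.71 + 606.85 = 236292.56
Import duty = 236292.56 × 11.1% = 26228.47
Buyer bears (B): 606.85 + 300.54 + 294.62 + 1010.23 = 2212.24
Landed cost (B) = invoice 235685.71 + 2212.24 + duty 26228.47 = 264126.42
Difference = |287790.14 − 264126.42| = 23663.72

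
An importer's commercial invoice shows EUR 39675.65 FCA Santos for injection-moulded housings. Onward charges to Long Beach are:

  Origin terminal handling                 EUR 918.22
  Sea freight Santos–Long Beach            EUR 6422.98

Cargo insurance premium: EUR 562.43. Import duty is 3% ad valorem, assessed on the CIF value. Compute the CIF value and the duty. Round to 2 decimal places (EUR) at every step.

CIF value: EUR 47579.28; import duty: EUR 1427.38

CIF = FCA price + pre-shipment costs + freight + insurance
CIF = 39675.65 + 918.22 + 6422.98 + 562.43 = 47579.28
Import duty = 47579.28 × 3% = 1427.38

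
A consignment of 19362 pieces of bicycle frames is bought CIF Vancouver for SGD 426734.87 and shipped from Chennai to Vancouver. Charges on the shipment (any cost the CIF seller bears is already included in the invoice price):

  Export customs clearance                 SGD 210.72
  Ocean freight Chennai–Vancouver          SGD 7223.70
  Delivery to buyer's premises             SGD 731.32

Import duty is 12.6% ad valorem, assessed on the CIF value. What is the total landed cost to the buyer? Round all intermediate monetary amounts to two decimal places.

CIF: the seller pays costs through ocean freight and marine insurance to the destination port.
Already in the invoice (seller's account under CIF): export clearance, freight — exclude.
The CIF price already equals the CIF value: 426734.87
Import duty = 426734.87 × 12.6% = 53768.59
Buyer bears: delivery 731.32 + duty 53768.59 = 54499.91
Landed cost = invoice 426734.87 + 54499.91 = 481234.78

Total landed cost: SGD 481234.78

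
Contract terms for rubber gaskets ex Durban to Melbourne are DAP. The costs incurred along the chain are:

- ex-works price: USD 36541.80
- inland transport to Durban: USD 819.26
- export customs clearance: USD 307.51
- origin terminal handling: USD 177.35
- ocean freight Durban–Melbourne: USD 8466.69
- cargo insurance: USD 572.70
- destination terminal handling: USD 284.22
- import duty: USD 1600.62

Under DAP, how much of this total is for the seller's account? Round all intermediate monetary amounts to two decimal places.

Seller's account: USD 47169.53

DAP: the seller bears all costs to the named destination except import duty and clearance.
Seller's account: goods 36541.80 + inland to port 819.26 + export clearance 307.51 + origin terminal 177.35 + freight 8466.69 + insurance 572.70 + destination terminal 284.22 = 47169.53
Buyer's account: duty 1600.62 = 1600.62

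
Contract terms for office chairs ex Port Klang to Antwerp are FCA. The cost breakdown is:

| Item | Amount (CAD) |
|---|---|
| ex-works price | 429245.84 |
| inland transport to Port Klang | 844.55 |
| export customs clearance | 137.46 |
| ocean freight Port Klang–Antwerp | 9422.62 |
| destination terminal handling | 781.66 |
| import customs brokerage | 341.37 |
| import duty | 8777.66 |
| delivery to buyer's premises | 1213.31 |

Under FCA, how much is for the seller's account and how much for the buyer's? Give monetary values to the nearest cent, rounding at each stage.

FCA: the seller delivers export-cleared goods to the carrier; the buyer bears costs from that point.
Seller's account: goods 429245.84 + inland to port 844.55 + export clearance 137.46 = 430227.85
Buyer's account: freight 9422.62 + destination terminal 781.66 + brokerage 341.37 + duty 8777.66 + delivery 1213.31 = 20536.62

Seller: CAD 430227.85; buyer: CAD 20536.62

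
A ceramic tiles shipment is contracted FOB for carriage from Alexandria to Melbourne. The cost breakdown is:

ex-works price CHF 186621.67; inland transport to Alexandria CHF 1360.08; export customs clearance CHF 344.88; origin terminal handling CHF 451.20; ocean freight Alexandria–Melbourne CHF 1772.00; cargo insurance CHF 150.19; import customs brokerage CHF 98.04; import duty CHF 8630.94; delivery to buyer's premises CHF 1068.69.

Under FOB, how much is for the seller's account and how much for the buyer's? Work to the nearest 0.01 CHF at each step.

FOB: the seller bears costs until goods are on board at the origin port; the buyer bears freight, insurance and all costs thereafter.
Seller's account: goods 186621.67 + inland to port 1360.08 + export clearance 344.88 + origin terminal 451.20 = 188777.83
Buyer's account: freight 1772.00 + insurance 150.19 + brokerage 98.04 + duty 8630.94 + delivery 1068.69 = 11719.86

Seller: CHF 188777.83; buyer: CHF 11719.86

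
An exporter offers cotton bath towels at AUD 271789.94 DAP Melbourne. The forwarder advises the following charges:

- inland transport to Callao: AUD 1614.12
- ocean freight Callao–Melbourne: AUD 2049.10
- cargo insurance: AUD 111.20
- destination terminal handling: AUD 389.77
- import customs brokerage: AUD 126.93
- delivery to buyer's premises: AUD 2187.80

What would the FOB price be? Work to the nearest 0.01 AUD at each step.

Not relevant to the conversion: inland to port — on the seller under both DAP and FOB; already in the DAP price and stays in the FOB price. brokerage — on the buyer under both terms; not part of either seller's price.
From DAP to FOB, the seller no longer bears: freight, insurance, destination terminal, delivery.
FOB price = 271789.94 − 2049.10 − 111.20 − 389.77 − 2187.80 = 267052.07

FOB price: AUD 267052.07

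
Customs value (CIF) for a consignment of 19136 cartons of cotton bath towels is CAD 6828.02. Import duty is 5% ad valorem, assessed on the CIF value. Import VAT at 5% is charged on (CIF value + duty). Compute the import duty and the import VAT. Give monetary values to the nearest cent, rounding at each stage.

Import duty = 6828.02 × 5% = 341.40
VAT base = CIF + duty = 6828.02 + 341.40 = 7169.42
Import VAT = 7169.42 × 5% = 358.47

Import duty: CAD 341.40; import VAT: CAD 358.47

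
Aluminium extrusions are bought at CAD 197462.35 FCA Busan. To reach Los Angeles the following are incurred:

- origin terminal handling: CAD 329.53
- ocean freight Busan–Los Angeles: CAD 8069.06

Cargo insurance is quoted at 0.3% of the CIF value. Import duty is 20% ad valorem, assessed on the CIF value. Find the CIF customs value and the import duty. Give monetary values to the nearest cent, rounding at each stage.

CIF value: CAD 206480.38; import duty: CAD 41296.08

Let C be the CIF value. C = FCA price + pre-shipment costs + freight + 0.3% × C
C − 0.3% × C = 197462.35 + 329.53 + 8069.06
0.997 × C = 205860.94
C = 205860.94 / 0.997 = 206480.38
Insurance premium = 0.3% × 206480.38 = 619.44
Import duty = 206480.38 × 20% = 41296.08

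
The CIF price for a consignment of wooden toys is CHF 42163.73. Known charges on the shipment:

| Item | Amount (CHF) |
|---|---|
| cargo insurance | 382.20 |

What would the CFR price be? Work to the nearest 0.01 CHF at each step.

From CIF to CFR, the seller no longer bears: insurance.
CFR price = 42163.73 − 382.20 = 41781.53

CFR price: CHF 41781.53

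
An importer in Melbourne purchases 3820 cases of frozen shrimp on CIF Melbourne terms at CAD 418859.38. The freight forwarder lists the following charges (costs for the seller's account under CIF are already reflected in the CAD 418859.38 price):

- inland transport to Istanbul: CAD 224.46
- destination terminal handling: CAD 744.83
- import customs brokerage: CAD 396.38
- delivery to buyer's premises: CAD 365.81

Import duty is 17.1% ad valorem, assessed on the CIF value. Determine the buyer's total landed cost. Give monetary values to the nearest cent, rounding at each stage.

CIF: the seller pays costs through ocean freight and marine insurance to the destination port.
Already in the invoice (seller's account under CIF): inland to port — exclude.
The CIF price already equals the CIF value: 418859.38
Import duty = 418859.38 × 17.1% = 71624.95
Buyer bears: destination terminal 744.83 + brokerage 396.38 + delivery 365.81 + duty 71624.95 = 73131.97
Landed cost = invoice 418859.38 + 73131.97 = 491991.35

Total landed cost: CAD 491991.35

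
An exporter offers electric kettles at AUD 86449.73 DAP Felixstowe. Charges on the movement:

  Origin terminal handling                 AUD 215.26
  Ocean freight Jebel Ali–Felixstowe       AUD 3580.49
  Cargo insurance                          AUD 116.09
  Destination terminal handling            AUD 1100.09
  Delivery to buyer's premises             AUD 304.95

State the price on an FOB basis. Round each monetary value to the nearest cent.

Not relevant to the conversion: origin terminal — on the seller under both DAP and FOB; already in the DAP price and stays in the FOB price.
From DAP to FOB, the seller no longer bears: freight, insurance, destination terminal, delivery.
FOB price = 86449.73 − 3580.49 − 116.09 − 1100.09 − 304.95 = 81348.11

FOB price: AUD 81348.11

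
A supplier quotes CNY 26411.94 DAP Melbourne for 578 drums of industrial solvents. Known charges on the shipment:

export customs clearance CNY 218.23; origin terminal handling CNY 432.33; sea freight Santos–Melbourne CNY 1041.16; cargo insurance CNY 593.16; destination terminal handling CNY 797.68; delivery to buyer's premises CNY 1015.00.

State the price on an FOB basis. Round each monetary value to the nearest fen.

Not relevant to the conversion: origin terminal, export clearance — on the seller under both DAP and FOB; already in the DAP price and stays in the FOB price.
From DAP to FOB, the seller no longer bears: freight, insurance, destination terminal, delivery.
FOB price = 26411.94 − 1041.16 − 593.16 − 797.68 − 1015.00 = 22964.94

FOB price: CNY 22964.94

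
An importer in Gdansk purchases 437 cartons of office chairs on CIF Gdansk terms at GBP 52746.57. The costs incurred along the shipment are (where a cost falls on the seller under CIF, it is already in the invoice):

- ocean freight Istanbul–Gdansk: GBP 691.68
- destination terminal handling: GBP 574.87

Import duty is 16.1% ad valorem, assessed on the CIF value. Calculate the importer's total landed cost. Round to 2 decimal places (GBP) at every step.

Total landed cost: GBP 61813.64

CIF: the seller pays costs through ocean freight and marine insurance to the destination port.
Already in the invoice (seller's account under CIF): freight — exclude.
The CIF price already equals the CIF value: 52746.57
Import duty = 52746.57 × 16.1% = 8492.20
Buyer bears: destination terminal 574.87 + duty 8492.20 = 9067.07
Landed cost = invoice 52746.57 + 9067.07 = 61813.64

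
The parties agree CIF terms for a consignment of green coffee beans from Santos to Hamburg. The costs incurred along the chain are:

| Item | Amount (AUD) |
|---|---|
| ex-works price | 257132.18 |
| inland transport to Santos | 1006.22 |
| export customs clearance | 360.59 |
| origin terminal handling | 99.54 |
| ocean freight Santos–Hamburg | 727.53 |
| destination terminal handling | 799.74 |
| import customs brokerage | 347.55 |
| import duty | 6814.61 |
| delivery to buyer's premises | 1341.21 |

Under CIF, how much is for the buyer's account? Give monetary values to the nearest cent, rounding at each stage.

Buyer's account: AUD 9303.11

CIF: the seller pays costs through ocean freight and marine insurance to the destination port.
Seller's account: goods 257132.18 + inland to port 1006.22 + export clearance 360.59 + origin terminal 99.54 + freight 727.53 = 259326.06
Buyer's account: destination terminal 799.74 + brokerage 347.55 + duty 6814.61 + delivery 1341.21 = 9303.11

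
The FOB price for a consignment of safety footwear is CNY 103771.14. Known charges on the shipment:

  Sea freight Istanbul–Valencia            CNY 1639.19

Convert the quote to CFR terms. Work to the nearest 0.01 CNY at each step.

CFR price: CNY 105410.33

From FOB to CFR, the seller additionally bears: freight.
CFR price = 103771.14 + 1639.19 = 105410.33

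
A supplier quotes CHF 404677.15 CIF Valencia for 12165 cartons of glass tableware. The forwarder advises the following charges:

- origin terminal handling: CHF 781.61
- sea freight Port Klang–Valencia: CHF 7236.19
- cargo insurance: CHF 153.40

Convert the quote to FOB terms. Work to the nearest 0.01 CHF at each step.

Not relevant to the conversion: origin terminal — on the seller under both CIF and FOB; already in the CIF price and stays in the FOB price.
From CIF to FOB, the seller no longer bears: freight, insurance.
FOB price = 404677.15 − 7236.19 − 153.40 = 397287.56

FOB price: CHF 397287.56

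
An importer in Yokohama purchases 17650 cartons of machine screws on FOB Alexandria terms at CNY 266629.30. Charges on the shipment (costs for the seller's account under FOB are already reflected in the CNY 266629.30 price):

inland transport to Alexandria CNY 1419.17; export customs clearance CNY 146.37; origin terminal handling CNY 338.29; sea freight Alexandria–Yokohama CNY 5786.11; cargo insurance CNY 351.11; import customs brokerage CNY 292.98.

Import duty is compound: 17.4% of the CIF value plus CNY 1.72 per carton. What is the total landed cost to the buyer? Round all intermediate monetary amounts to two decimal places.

FOB: the seller bears costs until goods are on board at the origin port; the buyer bears freight, insurance and all costs thereafter.
Already in the invoice (seller's account under FOB): inland to port, export clearance, origin terminal — exclude.
CIF value = FOB price + freight + insurance = 266629.30 + 5786.11 + 351.11 = 272766.52
Ad valorem component: 272766.52 × 17.4% = 47461.37
Specific component: 17650 × 1.72 = 30358.00
Import duty = 47461.37 + 30358.00 = 77819.37
Buyer bears: freight 5786.11 + insurance 351.11 + brokerage 292.98 + duty 77819.37 = 84249.57
Landed cost = invoice 266629.30 + 84249.57 = 350878.87

Total landed cost: CNY 350878.87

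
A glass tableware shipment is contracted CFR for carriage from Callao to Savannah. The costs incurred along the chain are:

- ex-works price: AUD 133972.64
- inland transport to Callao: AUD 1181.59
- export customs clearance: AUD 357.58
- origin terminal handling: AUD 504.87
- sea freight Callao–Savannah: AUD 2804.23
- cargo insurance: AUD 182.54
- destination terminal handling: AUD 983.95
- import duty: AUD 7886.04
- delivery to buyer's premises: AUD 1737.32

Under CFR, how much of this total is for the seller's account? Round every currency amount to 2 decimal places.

Seller's account: AUD 138820.91

CFR: the seller pays costs through ocean freight to the destination port, but not insurance.
Seller's account: goods 133972.64 + inland to port 1181.59 + export clearance 357.58 + origin terminal 504.87 + freight 2804.23 = 138820.91
Buyer's account: insurance 182.54 + destination terminal 983.95 + duty 7886.04 + delivery 1737.32 = 10789.85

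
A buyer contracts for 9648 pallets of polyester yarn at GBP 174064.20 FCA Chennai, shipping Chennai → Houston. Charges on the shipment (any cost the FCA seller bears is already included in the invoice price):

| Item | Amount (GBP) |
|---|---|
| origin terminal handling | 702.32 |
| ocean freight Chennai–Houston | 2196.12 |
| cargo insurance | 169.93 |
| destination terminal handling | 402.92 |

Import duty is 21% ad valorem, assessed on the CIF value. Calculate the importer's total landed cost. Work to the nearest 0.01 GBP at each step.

Total landed cost: GBP 214733.33

FCA: the seller delivers export-cleared goods to the carrier; the buyer bears costs from that point.
CIF value = FCA price + origin terminal + freight + insurance = 174064.20 + 702.32 + 2196.12 + 169.93 = 177132.57
Import duty = 177132.57 × 21% = 37197.84
Buyer bears: origin terminal 702.32 + freight 2196.12 + insurance 169.93 + destination terminal 402.92 + duty 37197.84 = 40669.13
Landed cost = invoice 174064.20 + 40669.13 = 214733.33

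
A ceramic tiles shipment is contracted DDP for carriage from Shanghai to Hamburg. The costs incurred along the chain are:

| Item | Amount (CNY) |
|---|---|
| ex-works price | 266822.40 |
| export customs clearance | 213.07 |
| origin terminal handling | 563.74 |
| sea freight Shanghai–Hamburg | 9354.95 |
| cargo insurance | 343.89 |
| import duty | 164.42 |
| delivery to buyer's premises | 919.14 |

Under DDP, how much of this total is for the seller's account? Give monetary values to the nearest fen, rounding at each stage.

Seller's account: CNY 278381.61

DDP: the seller bears all costs including import duty.
Seller's account: goods 266822.40 + export clearance 213.07 + origin terminal 563.74 + freight 9354.95 + insurance 343.89 + duty 164.42 + delivery 919.14 = 278381.61
Buyer's account: 0.00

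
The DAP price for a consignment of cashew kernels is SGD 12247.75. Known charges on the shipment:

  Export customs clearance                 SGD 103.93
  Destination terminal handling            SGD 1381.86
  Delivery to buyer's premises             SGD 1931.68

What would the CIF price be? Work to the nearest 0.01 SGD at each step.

CIF price: SGD 8934.21

Not relevant to the conversion: export clearance — on the seller under both DAP and CIF; already in the DAP price and stays in the CIF price.
From DAP to CIF, the seller no longer bears: destination terminal, delivery.
CIF price = 12247.75 − 1381.86 − 1931.68 = 8934.21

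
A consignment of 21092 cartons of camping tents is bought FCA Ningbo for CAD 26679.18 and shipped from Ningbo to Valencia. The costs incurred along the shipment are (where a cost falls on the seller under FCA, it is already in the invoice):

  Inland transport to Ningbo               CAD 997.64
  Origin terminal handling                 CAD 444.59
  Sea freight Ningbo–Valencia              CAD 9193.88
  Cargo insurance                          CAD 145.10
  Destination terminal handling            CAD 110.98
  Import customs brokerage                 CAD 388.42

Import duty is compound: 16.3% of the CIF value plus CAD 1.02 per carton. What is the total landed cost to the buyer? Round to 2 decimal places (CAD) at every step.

Total landed cost: CAD 64419.42

FCA: the seller delivers export-cleared goods to the carrier; the buyer bears costs from that point.
Already in the invoice (seller's account under FCA): inland to port — exclude.
CIF value = FCA price + origin terminal + freight + insurance = 26679.18 + 444.59 + 9193.88 + 145.10 = 36462.75
Ad valorem component: 36462.75 × 16.3% = 5943.43
Specific component: 21092 × 1.02 = 21513.84
Import duty = 5943.43 + 21513.84 = 27457.27
Buyer bears: origin terminal 444.59 + freight 9193.88 + insurance 145.10 + destination terminal 110.98 + brokerage 388.42 + duty 27457.27 = 37740.24
Landed cost = invoice 26679.18 + 37740.24 = 64419.42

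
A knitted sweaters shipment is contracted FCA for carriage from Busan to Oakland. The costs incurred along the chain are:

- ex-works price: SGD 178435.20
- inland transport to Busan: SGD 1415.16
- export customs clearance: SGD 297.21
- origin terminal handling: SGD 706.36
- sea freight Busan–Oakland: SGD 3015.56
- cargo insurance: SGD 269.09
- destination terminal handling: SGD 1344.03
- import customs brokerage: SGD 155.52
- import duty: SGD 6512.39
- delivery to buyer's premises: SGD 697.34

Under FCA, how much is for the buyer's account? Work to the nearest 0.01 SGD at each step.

FCA: the seller delivers export-cleared goods to the carrier; the buyer bears costs from that point.
Seller's account: goods 178435.20 + inland to port 1415.16 + export clearance 297.21 = 180147.57
Buyer's account: origin terminal 706.36 + freight 3015.56 + insurance 269.09 + destination terminal 1344.03 + brokerage 155.52 + duty 6512.39 + delivery 697.34 = 12700.29

Buyer's account: SGD 12700.29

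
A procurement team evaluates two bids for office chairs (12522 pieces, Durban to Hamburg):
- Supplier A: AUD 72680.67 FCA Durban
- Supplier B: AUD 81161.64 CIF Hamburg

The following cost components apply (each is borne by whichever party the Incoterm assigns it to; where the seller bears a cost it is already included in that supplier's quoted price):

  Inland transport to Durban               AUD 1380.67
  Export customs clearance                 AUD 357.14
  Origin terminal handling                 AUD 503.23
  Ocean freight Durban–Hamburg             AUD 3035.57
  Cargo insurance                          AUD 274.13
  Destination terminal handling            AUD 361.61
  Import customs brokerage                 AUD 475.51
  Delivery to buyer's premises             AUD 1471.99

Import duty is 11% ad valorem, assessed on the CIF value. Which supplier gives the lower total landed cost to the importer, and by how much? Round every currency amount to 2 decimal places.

Supplier A is cheaper by AUD 5181.52

Supplier A (FCA):
CIF value = FCA price + origin terminal + freight + insurance = 72680.67 + 503.23 + 3035.57 + 274.13 = 76493.60
Import duty = 76493.60 × 11% = 8414.30
Buyer bears (A): 503.23 + 3035.57 + 274.13 + 361.61 + 475.51 + 1471.99 = 6122.04
Landed cost (A) = invoice 72680.67 + 6122.04 + duty 8414.30 = 87217.01
Supplier B (CIF):
The CIF price already equals the CIF value: 81161.64
Import duty = 81161.64 × 11% = 8927.78
Buyer bears (B): 361.61 + 475.51 + 1471.99 = 2309.11
Landed cost (B) = invoice 81161.64 + 2309.11 + duty 8927.78 = 92398.53
Difference = |87217.01 − 92398.53| = 5181.52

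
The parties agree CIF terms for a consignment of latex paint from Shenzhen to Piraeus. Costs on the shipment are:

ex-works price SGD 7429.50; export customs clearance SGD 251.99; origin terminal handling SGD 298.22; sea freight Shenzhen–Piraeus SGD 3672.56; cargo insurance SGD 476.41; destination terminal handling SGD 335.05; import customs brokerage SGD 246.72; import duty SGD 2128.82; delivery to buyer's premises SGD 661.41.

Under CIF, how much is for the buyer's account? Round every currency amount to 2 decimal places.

Buyer's account: SGD 3372.00

CIF: the seller pays costs through ocean freight and marine insurance to the destination port.
Seller's account: goods 7429.50 + export clearance 251.99 + origin terminal 298.22 + freight 3672.56 + insurance 476.41 = 12128.68
Buyer's account: destination terminal 335.05 + brokerage 246.72 + duty 2128.82 + delivery 661.41 = 3372.00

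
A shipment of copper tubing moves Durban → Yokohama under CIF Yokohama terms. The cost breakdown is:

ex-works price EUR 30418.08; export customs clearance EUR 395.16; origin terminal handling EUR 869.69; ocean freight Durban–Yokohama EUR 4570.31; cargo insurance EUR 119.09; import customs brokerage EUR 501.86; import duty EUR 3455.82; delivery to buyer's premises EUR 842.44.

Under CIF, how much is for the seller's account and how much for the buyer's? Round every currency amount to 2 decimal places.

Seller: EUR 36372.33; buyer: EUR 4800.12

CIF: the seller pays costs through ocean freight and marine insurance to the destination port.
Seller's account: goods 30418.08 + export clearance 395.16 + origin terminal 869.69 + freight 4570.31 + insurance 119.09 = 36372.33
Buyer's account: brokerage 501.86 + duty 3455.82 + delivery 842.44 = 4800.12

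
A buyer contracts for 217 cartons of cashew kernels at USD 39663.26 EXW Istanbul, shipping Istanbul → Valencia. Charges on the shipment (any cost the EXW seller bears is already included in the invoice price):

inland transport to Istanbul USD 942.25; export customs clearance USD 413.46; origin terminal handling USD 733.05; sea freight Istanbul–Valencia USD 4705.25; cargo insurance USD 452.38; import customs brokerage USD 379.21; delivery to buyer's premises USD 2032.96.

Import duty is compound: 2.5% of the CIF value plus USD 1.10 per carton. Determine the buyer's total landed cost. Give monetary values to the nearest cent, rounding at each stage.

EXW: the seller makes goods available at their premises; the buyer bears all onward costs.
CIF value = EXW price + inland to port + export clearance + origin terminal + freight + insurance = 39663.26 + 942.25 + 413.46 + 733.05 + 4705.25 + 452.38 = 46909.65
Ad valorem component: 46909.65 × 2.5% = 1172.74
Specific component: 217 × 1.10 = 238.70
Import duty = 1172.74 + 238.70 = 1411.44
Buyer bears: inland to port 942.25 + export clearance 413.46 + origin terminal 733.05 + freight 4705.25 + insurance 452.38 + brokerage 379.21 + delivery 2032.96 + duty 1411.44 = 11070.00
Landed cost = invoice 39663.26 + 11070.00 = 50733.26

Total landed cost: USD 50733.26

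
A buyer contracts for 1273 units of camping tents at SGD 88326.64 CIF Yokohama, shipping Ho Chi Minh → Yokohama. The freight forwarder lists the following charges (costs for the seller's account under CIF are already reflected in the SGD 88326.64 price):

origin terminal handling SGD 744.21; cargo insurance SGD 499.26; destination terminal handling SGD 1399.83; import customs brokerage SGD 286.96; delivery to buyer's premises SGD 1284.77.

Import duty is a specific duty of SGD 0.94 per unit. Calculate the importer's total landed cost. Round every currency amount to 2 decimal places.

CIF: the seller pays costs through ocean freight and marine insurance to the destination port.
Already in the invoice (seller's account under CIF): origin terminal, insurance — exclude.
The CIF price already equals the CIF value: 88326.64
Import duty = 1273 × 0.94 = 1196.62
Buyer bears: destination terminal 1399.83 + brokerage 286.96 + delivery 1284.77 + duty 1196.62 = 4168.18
Landed cost = invoice 88326.64 + 4168.18 = 92494.82

Total landed cost: SGD 92494.82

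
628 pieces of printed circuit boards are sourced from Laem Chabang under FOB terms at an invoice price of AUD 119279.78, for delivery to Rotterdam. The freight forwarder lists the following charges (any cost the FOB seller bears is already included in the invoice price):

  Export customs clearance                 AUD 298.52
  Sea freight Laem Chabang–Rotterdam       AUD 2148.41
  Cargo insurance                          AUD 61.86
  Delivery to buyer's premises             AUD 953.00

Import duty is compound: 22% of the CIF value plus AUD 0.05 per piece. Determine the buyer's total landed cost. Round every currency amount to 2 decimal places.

Total landed cost: AUD 149202.26

FOB: the seller bears costs until goods are on board at the origin port; the buyer bears freight, insurance and all costs thereafter.
Already in the invoice (seller's account under FOB): export clearance — exclude.
CIF value = FOB price + freight + insurance = 119279.78 + 2148.41 + 61.86 = 121490.05
Ad valorem component: 121490.05 × 22% = 26727.81
Specific component: 628 × 0.05 = 31.40
Import duty = 26727.81 + 31.40 = 26759.21
Buyer bears: freight 2148.41 + insurance 61.86 + delivery 953.00 + duty 26759.21 = 29922.48
Landed cost = invoice 119279.78 + 29922.48 = 149202.26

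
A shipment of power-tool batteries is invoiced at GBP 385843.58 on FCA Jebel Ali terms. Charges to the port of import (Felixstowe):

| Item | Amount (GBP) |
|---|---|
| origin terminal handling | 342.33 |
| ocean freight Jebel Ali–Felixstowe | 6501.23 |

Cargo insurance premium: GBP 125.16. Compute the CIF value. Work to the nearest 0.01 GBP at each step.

CIF value: GBP 392812.30

CIF = FCA price + pre-shipment costs + freight + insurance
CIF = 385843.58 + 342.33 + 6501.23 + 125.16 = 392812.30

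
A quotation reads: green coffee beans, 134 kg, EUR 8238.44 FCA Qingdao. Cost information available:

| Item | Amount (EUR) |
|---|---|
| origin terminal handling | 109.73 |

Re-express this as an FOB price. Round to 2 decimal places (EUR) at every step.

FOB price: EUR 8348.17

From FCA to FOB, the seller additionally bears: origin terminal.
FOB price = 8238.44 + 109.73 = 8348.17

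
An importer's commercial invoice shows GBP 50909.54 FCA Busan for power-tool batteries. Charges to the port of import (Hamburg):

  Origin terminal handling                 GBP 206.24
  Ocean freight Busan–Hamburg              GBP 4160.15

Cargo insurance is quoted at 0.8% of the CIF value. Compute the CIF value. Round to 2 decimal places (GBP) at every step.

CIF value: GBP 55721.70

Let C be the CIF value. C = FCA price + pre-shipment costs + freight + 0.8% × C
C − 0.8% × C = 50909.54 + 206.24 + 4160.15
0.992 × C = 55275.93
C = 55275.93 / 0.992 = 55721.70
Insurance premium = 0.8% × 55721.70 = 445.77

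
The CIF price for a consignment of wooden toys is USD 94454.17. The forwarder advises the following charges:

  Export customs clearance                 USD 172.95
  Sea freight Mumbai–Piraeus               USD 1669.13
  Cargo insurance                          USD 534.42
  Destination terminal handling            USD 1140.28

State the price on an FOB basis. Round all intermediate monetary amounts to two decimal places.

FOB price: USD 92250.62

Not relevant to the conversion: export clearance — on the seller under both CIF and FOB; already in the CIF price and stays in the FOB price. destination terminal — on the buyer under both terms; not part of either seller's price.
From CIF to FOB, the seller no longer bears: freight, insurance.
FOB price = 94454.17 − 1669.13 − 534.42 = 92250.62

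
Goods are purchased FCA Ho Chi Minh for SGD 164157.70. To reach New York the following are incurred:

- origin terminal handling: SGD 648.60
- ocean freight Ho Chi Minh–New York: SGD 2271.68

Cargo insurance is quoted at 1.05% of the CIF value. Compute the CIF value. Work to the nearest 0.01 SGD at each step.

CIF value: SGD 168850.91

Let C be the CIF value. C = FCA price + pre-shipment costs + freight + 1.05% × C
C − 1.05% × C = 164157.70 + 648.60 + 2271.68
0.9895 × C = 167077.98
C = 167077.98 / 0.9895 = 168850.91
Insurance premium = 1.05% × 168850.91 = 1772.93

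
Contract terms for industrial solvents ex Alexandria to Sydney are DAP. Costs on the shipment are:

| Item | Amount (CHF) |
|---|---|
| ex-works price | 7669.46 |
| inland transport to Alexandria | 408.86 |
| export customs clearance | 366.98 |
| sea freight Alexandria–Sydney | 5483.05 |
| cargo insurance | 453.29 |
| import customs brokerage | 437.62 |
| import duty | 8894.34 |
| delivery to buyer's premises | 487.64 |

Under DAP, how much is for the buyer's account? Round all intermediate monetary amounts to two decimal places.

DAP: the seller bears all costs to the named destination except import duty and clearance.
Seller's account: goods 7669.46 + inland to port 408.86 + export clearance 366.98 + freight 5483.05 + insurance 453.29 + delivery 487.64 = 14869.28
Buyer's account: brokerage 437.62 + duty 8894.34 = 9331.96

Buyer's account: CHF 9331.96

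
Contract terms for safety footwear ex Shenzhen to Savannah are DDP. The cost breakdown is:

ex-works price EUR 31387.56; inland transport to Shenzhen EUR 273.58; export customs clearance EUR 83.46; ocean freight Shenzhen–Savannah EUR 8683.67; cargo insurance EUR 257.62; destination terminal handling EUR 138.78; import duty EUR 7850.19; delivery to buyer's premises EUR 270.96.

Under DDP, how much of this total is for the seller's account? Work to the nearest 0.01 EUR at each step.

DDP: the seller bears all costs including import duty.
Seller's account: goods 31387.56 + inland to port 273.58 + export clearance 83.46 + freight 8683.67 + insurance 257.62 + destination terminal 138.78 + duty 7850.19 + delivery 270.96 = 48945.82
Buyer's account: 0.00

Seller's account: EUR 48945.82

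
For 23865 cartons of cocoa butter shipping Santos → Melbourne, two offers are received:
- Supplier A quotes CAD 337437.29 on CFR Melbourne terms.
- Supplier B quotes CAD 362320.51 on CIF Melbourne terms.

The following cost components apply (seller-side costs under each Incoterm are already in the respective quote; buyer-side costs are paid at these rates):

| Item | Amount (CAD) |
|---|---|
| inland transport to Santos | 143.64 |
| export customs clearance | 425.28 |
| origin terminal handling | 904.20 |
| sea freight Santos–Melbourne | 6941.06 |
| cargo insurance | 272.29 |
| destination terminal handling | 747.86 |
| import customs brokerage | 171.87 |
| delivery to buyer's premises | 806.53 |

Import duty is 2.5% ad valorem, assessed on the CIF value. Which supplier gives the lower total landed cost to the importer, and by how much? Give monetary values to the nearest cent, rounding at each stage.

Supplier A is cheaper by CAD 25226.20

Supplier A (CFR):
CIF value = CFR price + insurance = 337437.29 + 272.29 = 337709.58
Import duty = 337709.58 × 2.5% = 8442.74
Buyer bears (A): 272.29 + 747.86 + 171.87 + 806.53 = 1998.55
Landed cost (A) = invoice 337437.29 + 1998.55 + duty 8442.74 = 347878.58
Supplier B (CIF):
The CIF price already equals the CIF value: 362320.51
Import duty = 362320.51 × 2.5% = 9058.01
Buyer bears (B): 747.86 + 171.87 + 806.53 = 1726.26
Landed cost (B) = invoice 362320.51 + 1726.26 + duty 9058.01 = 373104.78
Difference = |347878.58 − 373104.78| = 25226.20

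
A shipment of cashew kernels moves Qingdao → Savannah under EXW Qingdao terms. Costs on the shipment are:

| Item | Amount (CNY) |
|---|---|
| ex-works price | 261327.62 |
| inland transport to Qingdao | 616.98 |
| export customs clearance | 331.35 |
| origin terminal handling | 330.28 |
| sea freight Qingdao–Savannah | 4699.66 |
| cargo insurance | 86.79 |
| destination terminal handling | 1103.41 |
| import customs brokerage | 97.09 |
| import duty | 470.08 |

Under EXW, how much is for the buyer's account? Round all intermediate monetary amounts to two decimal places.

Buyer's account: CNY 7735.64

EXW: the seller makes goods available at their premises; the buyer bears all onward costs.
Seller's account: goods 261327.62 = 261327.62
Buyer's account: inland to port 616.98 + export clearance 331.35 + origin terminal 330.28 + freight 4699.66 + insurance 86.79 + destination terminal 1103.41 + brokerage 97.09 + duty 470.08 = 7735.64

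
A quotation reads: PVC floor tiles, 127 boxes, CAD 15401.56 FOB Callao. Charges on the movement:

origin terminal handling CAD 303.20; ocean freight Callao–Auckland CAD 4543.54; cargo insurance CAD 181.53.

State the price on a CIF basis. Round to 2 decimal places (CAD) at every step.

Not relevant to the conversion: origin terminal — on the seller under both FOB and CIF; already in the FOB price and stays in the CIF price.
From FOB to CIF, the seller additionally bears: freight, insurance.
CIF price = 15401.56 + 4543.54 + 181.53 = 20126.63

CIF price: CAD 20126.63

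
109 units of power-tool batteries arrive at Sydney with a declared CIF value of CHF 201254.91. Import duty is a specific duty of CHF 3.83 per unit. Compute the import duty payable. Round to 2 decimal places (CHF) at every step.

Import duty = 109 × 3.83 = 417.47

Import duty: CHF 417.47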